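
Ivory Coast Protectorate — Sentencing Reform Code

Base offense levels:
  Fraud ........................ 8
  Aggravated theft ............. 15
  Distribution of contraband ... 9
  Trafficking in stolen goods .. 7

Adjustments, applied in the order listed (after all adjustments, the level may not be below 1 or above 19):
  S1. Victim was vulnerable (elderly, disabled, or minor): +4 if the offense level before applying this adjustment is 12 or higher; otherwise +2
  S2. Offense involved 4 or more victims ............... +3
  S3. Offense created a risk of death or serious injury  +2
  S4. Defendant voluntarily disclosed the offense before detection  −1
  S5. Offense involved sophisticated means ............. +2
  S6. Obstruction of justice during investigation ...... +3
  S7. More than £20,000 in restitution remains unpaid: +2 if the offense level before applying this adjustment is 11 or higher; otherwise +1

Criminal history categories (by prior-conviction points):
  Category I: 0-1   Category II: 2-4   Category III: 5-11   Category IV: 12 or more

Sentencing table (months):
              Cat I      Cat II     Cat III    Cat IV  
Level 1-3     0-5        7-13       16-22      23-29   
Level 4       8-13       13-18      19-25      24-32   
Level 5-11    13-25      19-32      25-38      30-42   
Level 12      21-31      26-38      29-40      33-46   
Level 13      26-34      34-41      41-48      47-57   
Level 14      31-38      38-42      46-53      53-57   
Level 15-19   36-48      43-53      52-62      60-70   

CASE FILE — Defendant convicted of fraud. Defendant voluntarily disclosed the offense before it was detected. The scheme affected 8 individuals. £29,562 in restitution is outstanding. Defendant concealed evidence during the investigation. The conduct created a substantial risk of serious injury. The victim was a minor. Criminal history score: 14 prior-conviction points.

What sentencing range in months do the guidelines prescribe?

60-70 months

Base offense level for fraud: 8.
S1 applies (level before this adjustment is 8 < 12, so +2): 8 + 2 = 10.
S2 applies: 10 + 3 = 13.
S3 applies: 13 + 2 = 15.
S4 applies: 15 − 1 = 14.
S6 applies: 14 + 3 = 17.
S7 applies (level before this adjustment is 17 ≥ 11, so +2): 17 + 2 = 19.
Final offense level: 19.
Criminal history: 14 prior points → Category IV (12+).
Level 19 falls in the 15-19 band.
Grid: Level 15-19 × Category IV = 60-70 months.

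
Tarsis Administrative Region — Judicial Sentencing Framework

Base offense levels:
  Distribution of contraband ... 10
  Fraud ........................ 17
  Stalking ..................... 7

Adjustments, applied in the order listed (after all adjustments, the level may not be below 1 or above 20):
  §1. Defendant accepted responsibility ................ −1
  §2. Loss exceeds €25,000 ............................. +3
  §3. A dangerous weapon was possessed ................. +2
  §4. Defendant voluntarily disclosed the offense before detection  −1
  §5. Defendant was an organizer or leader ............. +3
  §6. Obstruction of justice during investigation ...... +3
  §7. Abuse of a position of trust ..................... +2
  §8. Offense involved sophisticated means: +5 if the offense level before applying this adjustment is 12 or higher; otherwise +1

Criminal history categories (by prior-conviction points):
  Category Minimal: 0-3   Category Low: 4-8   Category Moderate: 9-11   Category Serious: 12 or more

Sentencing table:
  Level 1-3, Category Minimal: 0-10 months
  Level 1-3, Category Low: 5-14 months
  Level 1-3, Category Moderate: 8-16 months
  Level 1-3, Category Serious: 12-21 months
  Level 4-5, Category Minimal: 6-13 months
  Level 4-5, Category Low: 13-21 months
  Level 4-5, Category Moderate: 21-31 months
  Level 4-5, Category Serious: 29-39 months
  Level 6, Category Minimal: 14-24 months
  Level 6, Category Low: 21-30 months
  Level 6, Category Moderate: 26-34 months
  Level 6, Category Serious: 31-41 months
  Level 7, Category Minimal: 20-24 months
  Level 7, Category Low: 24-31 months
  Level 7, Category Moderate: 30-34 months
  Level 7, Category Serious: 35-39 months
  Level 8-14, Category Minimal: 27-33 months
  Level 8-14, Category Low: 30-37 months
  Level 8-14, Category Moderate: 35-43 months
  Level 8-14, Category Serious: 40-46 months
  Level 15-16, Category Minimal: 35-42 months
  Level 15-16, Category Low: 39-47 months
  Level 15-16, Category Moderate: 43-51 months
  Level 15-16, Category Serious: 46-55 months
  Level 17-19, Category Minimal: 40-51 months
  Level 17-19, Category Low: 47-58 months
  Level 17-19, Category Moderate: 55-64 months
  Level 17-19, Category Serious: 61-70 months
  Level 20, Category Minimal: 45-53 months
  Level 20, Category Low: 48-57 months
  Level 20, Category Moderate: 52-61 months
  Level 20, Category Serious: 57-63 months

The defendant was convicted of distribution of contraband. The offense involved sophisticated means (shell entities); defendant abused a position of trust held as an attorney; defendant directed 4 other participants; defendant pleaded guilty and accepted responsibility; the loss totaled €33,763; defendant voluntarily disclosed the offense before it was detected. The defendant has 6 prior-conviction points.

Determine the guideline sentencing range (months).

Base offense level for distribution of contraband: 10.
§1 applies: 10 − 1 = 9.
§2 applies: 9 + 3 = 12.
§4 applies: 12 − 1 = 11.
§5 applies: 11 + 3 = 14.
§7 applies: 14 + 2 = 16.
§8 applies (level before this adjustment is 16 ≥ 12, so +5): 16 + 5 = 21.
Level 21 exceeds the maximum of 20; capped at 20.
Final offense level: 20.
Criminal history: 6 prior points → Category Low (4-8).
Level 20 falls in the 20 band.
Grid: Level 20 × Category Low = 48-57 months.

48-57 months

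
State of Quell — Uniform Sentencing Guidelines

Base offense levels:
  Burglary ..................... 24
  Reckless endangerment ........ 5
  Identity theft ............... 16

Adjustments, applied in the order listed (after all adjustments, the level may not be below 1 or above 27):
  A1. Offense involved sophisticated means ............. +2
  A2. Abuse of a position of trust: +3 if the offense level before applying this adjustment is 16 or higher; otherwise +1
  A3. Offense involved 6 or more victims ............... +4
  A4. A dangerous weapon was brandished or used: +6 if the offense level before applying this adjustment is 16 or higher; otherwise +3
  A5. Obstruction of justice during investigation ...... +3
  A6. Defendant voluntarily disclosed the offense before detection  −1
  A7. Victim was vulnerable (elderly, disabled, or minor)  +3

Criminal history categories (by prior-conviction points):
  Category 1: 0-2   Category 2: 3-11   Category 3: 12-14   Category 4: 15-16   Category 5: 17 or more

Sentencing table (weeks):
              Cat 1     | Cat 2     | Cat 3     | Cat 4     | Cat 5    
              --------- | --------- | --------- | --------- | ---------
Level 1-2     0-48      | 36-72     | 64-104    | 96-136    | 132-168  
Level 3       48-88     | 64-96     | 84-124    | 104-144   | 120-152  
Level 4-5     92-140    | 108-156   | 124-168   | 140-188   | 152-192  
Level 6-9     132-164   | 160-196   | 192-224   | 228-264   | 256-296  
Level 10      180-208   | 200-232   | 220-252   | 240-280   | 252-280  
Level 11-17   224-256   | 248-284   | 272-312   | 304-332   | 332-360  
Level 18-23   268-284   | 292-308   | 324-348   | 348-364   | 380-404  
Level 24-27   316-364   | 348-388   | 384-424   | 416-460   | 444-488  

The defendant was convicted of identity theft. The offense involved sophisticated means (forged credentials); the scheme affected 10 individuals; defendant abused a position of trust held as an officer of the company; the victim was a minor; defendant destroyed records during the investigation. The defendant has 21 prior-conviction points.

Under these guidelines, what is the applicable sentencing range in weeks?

444-488 weeks

Base offense level for identity theft: 16.
A1 applies: 16 + 2 = 18.
A2 applies (level before this adjustment is 18 ≥ 16, so +3): 18 + 3 = 21.
A3 applies: 21 + 4 = 25.
A5 applies: 25 + 3 = 28.
A7 applies: 28 + 3 = 31.
Level 31 exceeds the maximum of 27; capped at 27.
Final offense level: 27.
Criminal history: 21 prior points → Category 5 (17+).
Level 27 falls in the 24-27 band.
Grid: Level 24-27 × Category 5 = 444-488 weeks.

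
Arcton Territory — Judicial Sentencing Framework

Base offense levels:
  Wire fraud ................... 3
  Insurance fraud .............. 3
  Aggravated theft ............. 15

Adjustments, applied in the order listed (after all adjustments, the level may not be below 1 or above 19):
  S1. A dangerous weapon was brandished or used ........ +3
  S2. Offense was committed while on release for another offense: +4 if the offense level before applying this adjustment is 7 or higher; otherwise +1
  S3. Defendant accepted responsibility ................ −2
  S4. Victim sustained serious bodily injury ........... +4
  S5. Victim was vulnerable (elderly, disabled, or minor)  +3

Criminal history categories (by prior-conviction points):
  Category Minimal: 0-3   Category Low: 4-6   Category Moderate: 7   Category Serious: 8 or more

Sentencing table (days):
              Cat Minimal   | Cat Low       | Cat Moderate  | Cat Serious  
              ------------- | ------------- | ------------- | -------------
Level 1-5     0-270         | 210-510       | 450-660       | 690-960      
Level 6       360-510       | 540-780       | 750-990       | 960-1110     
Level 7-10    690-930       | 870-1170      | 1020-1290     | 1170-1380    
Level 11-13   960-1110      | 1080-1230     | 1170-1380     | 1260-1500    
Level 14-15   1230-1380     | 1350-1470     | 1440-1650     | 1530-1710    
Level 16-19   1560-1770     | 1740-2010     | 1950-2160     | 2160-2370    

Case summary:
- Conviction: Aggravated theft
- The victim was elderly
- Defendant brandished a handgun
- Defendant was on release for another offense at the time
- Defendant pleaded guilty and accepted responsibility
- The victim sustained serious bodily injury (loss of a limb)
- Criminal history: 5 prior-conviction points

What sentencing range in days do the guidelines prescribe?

Base offense level for aggravated theft: 15.
S1 applies: 15 + 3 = 18.
S2 applies (level before this adjustment is 18 ≥ 7, so +4): 18 + 4 = 22.
S3 applies: 22 − 2 = 20.
S4 applies: 20 + 4 = 24.
S5 applies: 24 + 3 = 27.
Level 27 exceeds the maximum of 19; capped at 19.
Final offense level: 19.
Criminal history: 5 prior points → Category Low (4-6).
Level 19 falls in the 16-19 band.
Grid: Level 16-19 × Category Low = 1740-2010 days.

1740-2010 days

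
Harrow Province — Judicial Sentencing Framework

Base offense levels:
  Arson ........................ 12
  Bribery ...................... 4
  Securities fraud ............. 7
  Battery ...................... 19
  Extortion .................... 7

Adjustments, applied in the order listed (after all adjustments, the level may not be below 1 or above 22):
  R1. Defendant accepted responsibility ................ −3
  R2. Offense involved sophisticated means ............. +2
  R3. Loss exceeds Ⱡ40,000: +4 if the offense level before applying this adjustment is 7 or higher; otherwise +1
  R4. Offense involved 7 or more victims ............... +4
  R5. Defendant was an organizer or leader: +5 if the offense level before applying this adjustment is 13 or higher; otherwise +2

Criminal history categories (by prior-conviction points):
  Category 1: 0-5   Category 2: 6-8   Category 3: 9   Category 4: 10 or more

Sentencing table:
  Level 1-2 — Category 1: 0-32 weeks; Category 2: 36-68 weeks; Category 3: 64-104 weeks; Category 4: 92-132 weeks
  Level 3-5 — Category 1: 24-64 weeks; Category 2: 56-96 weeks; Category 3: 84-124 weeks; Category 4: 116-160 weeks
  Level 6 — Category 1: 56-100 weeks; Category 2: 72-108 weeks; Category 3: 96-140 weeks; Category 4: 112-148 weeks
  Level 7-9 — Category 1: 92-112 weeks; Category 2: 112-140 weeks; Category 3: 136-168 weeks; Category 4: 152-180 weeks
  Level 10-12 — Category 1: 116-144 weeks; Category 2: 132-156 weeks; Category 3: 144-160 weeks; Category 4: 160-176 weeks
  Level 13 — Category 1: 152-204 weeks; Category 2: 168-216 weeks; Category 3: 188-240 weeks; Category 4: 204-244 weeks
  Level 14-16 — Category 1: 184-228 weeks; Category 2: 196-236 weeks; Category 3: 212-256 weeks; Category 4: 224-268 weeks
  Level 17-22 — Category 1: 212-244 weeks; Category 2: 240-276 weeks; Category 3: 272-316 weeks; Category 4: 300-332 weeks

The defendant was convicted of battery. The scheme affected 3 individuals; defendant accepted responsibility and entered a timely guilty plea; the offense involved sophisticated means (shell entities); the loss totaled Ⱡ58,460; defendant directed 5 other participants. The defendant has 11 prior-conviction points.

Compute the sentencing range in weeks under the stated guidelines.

Base offense level for battery: 19.
R1 applies: 19 − 3 = 16.
R2 applies: 16 + 2 = 18.
R3 applies (level before this adjustment is 18 ≥ 7, so +4): 18 + 4 = 22.
R5 applies (level before this adjustment is 22 ≥ 13, so +5): 22 + 5 = 27.
Level 27 exceeds the maximum of 22; capped at 22.
Final offense level: 22.
Criminal history: 11 prior points → Category 4 (10+).
Level 22 falls in the 17-22 band.
Grid: Level 17-22 × Category 4 = 300-332 weeks.

300-332 weeks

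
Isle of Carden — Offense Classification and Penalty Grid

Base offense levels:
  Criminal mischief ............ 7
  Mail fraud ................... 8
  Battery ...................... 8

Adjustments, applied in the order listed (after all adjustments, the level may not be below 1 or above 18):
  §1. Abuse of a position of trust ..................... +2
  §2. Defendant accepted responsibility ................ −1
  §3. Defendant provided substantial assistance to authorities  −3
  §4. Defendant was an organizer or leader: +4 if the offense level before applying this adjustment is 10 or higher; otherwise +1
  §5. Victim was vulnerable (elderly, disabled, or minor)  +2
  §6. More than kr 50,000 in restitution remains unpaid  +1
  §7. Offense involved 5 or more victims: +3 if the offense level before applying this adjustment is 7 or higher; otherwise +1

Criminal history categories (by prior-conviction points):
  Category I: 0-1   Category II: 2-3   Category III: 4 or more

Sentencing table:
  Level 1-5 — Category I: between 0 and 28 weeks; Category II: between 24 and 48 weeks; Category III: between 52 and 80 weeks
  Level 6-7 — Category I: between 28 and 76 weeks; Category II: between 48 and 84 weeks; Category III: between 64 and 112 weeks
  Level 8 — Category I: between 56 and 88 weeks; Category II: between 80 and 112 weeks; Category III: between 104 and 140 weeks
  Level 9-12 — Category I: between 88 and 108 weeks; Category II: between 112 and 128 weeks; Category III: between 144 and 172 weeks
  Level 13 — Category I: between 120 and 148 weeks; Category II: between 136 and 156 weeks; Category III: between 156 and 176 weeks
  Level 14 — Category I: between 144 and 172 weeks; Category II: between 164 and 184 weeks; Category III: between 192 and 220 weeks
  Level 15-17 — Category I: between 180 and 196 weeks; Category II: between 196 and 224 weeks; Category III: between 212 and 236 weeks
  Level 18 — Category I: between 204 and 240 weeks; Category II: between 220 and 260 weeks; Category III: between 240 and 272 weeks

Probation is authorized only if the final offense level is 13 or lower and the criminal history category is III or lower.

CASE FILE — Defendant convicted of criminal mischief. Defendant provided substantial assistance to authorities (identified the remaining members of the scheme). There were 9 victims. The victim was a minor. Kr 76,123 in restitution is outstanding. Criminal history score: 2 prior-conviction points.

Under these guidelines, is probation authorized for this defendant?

Yes

Base offense level for criminal mischief: 7.
§3 applies: 7 − 3 = 4.
§5 applies: 4 + 2 = 6.
§6 applies: 6 + 1 = 7.
§7 applies (level before this adjustment is 7 ≥ 7, so +3): 7 + 3 = 10.
Final offense level: 10.
Criminal history: 2 prior points → Category II (2-3).
Level 10 falls in the 9-12 band.
Grid: Level 9-12 × Category II = 112-128 weeks.
Probation check: level 10 ≤ 13 and category II ≤ III → eligible.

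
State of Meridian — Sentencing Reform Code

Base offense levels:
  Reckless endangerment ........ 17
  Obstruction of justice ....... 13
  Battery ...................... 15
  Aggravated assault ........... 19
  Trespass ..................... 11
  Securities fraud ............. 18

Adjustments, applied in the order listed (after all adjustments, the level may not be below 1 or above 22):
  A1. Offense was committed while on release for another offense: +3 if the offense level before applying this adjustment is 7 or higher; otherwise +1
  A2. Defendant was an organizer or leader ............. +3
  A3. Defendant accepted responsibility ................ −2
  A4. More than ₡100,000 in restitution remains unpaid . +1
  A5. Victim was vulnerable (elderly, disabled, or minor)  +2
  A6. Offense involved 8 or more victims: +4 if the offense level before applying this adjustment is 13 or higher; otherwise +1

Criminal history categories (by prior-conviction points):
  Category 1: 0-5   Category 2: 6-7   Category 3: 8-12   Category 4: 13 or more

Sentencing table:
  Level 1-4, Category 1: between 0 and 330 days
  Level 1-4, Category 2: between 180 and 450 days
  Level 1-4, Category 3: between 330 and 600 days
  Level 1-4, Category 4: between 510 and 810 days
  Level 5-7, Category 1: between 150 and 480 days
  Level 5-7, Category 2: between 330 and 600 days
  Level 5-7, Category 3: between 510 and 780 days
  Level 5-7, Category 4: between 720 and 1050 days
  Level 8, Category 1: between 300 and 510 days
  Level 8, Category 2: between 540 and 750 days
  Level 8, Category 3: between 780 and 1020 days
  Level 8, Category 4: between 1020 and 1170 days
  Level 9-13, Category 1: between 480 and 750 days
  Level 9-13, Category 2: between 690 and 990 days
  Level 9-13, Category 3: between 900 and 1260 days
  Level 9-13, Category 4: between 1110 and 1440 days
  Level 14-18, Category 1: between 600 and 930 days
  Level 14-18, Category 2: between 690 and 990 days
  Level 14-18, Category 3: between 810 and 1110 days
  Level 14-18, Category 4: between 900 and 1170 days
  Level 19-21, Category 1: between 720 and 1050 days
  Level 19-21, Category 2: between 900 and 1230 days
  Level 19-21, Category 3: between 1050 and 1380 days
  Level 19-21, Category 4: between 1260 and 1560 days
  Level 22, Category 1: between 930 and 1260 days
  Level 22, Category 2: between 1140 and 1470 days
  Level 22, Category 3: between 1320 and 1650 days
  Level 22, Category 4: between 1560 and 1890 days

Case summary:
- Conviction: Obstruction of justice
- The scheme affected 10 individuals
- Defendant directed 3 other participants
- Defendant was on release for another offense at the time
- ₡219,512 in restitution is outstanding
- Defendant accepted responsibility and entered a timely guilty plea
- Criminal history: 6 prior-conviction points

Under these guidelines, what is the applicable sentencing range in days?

Base offense level for obstruction of justice: 13.
A1 applies (level before this adjustment is 13 ≥ 7, so +3): 13 + 3 = 16.
A2 applies: 16 + 3 = 19.
A3 applies: 19 − 2 = 17.
A4 applies: 17 + 1 = 18.
A6 applies (level before this adjustment is 18 ≥ 13, so +4): 18 + 4 = 22.
Final offense level: 22.
Criminal history: 6 prior points → Category 2 (6-7).
Level 22 falls in the 22 band.
Grid: Level 22 × Category 2 = 1140-1470 days.

1140-1470 days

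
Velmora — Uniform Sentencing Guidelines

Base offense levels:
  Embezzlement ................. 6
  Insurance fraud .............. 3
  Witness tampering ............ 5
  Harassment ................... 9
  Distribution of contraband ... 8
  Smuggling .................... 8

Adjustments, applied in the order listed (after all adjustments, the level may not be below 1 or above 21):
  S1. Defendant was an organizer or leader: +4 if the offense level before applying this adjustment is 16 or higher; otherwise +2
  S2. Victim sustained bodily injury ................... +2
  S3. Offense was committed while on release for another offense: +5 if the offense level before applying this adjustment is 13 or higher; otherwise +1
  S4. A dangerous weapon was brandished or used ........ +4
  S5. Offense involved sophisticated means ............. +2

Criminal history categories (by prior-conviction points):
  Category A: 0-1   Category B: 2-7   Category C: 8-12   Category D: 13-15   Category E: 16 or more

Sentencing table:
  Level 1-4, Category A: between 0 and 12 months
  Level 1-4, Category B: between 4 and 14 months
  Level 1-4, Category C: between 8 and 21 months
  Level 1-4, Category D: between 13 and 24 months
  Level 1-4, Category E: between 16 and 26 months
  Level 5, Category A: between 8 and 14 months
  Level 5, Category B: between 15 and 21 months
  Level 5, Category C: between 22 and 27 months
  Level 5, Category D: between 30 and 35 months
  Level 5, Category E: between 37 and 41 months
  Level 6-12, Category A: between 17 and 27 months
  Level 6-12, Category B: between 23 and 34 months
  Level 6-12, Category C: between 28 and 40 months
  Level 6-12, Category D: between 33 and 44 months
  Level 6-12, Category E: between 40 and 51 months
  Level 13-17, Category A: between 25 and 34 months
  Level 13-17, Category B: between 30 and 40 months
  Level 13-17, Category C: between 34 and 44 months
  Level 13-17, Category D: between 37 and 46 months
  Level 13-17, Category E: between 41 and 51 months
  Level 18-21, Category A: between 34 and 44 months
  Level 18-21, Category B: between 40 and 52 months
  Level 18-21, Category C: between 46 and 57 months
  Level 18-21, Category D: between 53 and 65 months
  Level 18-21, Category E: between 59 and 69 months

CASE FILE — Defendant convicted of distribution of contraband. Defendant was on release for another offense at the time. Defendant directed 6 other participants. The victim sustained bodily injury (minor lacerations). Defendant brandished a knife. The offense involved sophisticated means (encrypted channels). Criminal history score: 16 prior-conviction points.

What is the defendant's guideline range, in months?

Base offense level for distribution of contraband: 8.
S1 applies (level before this adjustment is 8 < 16, so +2): 8 + 2 = 10.
S2 applies: 10 + 2 = 12.
S3 applies (level before this adjustment is 12 < 13, so +1): 12 + 1 = 13.
S4 applies: 13 + 4 = 17.
S5 applies: 17 + 2 = 19.
Final offense level: 19.
Criminal history: 16 prior points → Category E (16+).
Level 19 falls in the 18-21 band.
Grid: Level 18-21 × Category E = 59-69 months.

59-69 months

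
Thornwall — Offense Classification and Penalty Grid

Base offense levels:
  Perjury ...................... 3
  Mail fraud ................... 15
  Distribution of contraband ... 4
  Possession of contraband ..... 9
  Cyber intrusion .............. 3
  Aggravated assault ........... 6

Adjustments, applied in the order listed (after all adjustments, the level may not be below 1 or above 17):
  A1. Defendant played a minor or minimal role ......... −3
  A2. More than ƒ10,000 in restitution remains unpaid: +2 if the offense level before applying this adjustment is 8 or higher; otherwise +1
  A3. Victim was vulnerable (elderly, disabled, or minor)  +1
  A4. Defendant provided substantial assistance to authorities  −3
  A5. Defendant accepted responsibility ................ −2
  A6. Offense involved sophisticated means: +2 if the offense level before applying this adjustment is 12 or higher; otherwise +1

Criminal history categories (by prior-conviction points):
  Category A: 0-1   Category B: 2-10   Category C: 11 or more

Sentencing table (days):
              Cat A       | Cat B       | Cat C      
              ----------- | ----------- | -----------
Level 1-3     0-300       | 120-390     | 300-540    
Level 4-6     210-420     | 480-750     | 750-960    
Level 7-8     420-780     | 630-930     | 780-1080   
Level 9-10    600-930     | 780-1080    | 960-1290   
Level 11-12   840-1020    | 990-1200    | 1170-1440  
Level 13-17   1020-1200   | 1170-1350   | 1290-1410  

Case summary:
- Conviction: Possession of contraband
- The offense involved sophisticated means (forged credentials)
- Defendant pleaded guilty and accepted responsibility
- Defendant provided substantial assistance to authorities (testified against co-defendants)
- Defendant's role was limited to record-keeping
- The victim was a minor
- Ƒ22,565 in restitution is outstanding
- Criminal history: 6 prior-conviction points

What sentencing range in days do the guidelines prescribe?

480-750 days

Base offense level for possession of contraband: 9.
A1 applies: 9 − 3 = 6.
A2 applies (level before this adjustment is 6 < 8, so +1): 6 + 1 = 7.
A3 applies: 7 + 1 = 8.
A4 applies: 8 − 3 = 5.
A5 applies: 5 − 2 = 3.
A6 applies (level before this adjustment is 3 < 12, so +1): 3 + 1 = 4.
Final offense level: 4.
Criminal history: 6 prior points → Category B (2-10).
Level 4 falls in the 4-6 band.
Grid: Level 4-6 × Category B = 480-750 days.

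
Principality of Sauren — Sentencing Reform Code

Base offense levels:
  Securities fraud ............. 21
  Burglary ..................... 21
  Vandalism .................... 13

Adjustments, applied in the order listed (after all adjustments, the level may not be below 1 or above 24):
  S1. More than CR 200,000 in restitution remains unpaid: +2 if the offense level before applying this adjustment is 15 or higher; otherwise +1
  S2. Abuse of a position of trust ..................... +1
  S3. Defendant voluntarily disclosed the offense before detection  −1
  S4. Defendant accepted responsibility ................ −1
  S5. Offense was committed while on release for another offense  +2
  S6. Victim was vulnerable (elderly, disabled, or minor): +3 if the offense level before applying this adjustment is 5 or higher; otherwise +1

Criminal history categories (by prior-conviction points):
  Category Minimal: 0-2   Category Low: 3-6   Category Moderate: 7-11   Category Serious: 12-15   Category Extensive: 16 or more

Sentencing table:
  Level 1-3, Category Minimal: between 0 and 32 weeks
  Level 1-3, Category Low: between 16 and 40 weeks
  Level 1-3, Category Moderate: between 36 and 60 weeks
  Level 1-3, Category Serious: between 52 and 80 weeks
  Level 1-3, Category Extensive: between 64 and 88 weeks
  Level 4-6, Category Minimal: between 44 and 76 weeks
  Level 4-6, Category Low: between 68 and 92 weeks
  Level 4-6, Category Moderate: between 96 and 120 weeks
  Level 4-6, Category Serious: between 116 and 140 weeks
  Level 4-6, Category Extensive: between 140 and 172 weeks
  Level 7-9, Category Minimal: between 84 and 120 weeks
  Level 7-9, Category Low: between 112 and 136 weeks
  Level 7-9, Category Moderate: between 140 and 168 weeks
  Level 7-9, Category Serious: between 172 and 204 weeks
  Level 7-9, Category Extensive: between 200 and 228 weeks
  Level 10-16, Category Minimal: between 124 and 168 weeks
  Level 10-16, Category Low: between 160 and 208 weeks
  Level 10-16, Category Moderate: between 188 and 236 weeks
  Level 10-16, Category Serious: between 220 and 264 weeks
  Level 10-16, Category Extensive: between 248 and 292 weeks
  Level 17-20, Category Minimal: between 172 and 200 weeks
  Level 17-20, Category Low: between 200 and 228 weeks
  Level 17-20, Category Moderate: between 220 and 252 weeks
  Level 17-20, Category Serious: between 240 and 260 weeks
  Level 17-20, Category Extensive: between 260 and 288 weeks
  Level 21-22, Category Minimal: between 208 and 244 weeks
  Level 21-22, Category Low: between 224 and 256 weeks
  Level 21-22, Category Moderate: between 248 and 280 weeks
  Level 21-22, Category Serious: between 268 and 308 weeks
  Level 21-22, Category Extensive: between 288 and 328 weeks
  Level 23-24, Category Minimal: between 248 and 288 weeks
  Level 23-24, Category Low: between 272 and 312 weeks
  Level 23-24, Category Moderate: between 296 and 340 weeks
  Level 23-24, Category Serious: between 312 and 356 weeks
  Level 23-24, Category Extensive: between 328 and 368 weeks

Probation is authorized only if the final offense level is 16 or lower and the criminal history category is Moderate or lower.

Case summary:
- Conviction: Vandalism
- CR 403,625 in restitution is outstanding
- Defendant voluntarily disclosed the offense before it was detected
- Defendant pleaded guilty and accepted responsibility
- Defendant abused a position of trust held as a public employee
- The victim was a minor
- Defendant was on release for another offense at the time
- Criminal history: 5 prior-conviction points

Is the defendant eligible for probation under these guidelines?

No

Base offense level for vandalism: 13.
S1 applies (level before this adjustment is 13 < 15, so +1): 13 + 1 = 14.
S2 applies: 14 + 1 = 15.
S3 applies: 15 − 1 = 14.
S4 applies: 14 − 1 = 13.
S5 applies: 13 + 2 = 15.
S6 applies (level before this adjustment is 15 ≥ 5, so +3): 15 + 3 = 18.
Final offense level: 18.
Criminal history: 5 prior points → Category Low (3-6).
Level 18 falls in the 17-20 band.
Grid: Level 17-20 × Category Low = 200-228 weeks.
Probation check: level 18 > 16 and category Low ≤ Moderate → not eligible.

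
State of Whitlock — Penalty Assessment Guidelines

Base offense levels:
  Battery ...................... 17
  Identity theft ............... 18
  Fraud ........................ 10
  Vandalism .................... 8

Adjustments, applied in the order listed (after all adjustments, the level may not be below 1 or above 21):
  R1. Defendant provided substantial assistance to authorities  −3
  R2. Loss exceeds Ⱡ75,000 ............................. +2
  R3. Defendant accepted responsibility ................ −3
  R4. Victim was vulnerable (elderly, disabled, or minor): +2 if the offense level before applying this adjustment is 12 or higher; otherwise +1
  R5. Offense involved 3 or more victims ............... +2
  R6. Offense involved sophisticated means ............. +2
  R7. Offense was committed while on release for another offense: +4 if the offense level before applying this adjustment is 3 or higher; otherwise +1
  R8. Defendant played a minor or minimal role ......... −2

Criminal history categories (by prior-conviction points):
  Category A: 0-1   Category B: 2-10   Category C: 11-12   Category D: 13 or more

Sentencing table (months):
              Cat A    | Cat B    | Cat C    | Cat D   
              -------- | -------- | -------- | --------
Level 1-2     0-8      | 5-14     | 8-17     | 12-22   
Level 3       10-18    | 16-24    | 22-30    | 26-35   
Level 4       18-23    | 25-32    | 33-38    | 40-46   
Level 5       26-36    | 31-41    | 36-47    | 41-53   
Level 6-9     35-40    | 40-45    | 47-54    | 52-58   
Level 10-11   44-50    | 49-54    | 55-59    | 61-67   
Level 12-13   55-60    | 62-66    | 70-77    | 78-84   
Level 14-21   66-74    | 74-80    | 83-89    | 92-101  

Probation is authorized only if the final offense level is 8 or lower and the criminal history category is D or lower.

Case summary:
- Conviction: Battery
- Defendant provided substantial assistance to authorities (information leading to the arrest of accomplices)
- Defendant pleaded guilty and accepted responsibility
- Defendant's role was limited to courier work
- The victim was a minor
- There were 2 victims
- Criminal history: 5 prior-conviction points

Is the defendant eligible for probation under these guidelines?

Base offense level for battery: 17.
R1 applies: 17 − 3 = 14.
R2 does not apply.
R3 applies: 14 − 3 = 11.
R4 applies (level before this adjustment is 11 < 12, so +1): 11 + 1 = 12.
R6 does not apply.
R7 does not apply.
R8 applies: 12 − 2 = 10.
Final offense level: 10.
Criminal history: 5 prior points → Category B (2-10).
Level 10 falls in the 10-11 band.
Grid: Level 10-11 × Category B = 49-54 months.
Probation check: level 10 > 8 and category B ≤ D → not eligible.

No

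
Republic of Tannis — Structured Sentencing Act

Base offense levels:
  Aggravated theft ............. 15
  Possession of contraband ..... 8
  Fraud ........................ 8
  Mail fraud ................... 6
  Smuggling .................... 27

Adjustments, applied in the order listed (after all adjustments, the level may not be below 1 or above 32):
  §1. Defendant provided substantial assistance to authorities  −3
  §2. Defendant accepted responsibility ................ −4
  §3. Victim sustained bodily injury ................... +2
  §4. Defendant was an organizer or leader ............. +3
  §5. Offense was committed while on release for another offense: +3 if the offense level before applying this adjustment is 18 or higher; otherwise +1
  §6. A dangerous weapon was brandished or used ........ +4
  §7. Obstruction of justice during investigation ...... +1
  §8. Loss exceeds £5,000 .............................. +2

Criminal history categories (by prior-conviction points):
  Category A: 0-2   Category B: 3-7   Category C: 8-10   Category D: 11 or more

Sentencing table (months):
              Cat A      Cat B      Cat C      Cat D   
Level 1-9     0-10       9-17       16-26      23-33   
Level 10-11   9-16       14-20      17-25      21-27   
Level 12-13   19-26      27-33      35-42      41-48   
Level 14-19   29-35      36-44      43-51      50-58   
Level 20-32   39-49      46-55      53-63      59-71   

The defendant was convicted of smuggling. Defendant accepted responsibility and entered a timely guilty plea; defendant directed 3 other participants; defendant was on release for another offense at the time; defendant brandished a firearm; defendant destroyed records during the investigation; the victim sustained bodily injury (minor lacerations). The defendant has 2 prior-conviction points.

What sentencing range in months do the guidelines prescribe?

39-49 months

Base offense level for smuggling: 27.
§1 does not apply.
§2 applies: 27 − 4 = 23.
§3 applies: 23 + 2 = 25.
§4 applies: 25 + 3 = 28.
§5 applies (level before this adjustment is 28 ≥ 18, so +3): 28 + 3 = 31.
§6 applies: 31 + 4 = 35.
§7 applies: 35 + 1 = 36.
§8 does not apply.
Level 36 exceeds the maximum of 32; capped at 32.
Final offense level: 32.
Criminal history: 2 prior points → Category A (0-2).
Level 32 falls in the 20-32 band.
Grid: Level 20-32 × Category A = 39-49 months.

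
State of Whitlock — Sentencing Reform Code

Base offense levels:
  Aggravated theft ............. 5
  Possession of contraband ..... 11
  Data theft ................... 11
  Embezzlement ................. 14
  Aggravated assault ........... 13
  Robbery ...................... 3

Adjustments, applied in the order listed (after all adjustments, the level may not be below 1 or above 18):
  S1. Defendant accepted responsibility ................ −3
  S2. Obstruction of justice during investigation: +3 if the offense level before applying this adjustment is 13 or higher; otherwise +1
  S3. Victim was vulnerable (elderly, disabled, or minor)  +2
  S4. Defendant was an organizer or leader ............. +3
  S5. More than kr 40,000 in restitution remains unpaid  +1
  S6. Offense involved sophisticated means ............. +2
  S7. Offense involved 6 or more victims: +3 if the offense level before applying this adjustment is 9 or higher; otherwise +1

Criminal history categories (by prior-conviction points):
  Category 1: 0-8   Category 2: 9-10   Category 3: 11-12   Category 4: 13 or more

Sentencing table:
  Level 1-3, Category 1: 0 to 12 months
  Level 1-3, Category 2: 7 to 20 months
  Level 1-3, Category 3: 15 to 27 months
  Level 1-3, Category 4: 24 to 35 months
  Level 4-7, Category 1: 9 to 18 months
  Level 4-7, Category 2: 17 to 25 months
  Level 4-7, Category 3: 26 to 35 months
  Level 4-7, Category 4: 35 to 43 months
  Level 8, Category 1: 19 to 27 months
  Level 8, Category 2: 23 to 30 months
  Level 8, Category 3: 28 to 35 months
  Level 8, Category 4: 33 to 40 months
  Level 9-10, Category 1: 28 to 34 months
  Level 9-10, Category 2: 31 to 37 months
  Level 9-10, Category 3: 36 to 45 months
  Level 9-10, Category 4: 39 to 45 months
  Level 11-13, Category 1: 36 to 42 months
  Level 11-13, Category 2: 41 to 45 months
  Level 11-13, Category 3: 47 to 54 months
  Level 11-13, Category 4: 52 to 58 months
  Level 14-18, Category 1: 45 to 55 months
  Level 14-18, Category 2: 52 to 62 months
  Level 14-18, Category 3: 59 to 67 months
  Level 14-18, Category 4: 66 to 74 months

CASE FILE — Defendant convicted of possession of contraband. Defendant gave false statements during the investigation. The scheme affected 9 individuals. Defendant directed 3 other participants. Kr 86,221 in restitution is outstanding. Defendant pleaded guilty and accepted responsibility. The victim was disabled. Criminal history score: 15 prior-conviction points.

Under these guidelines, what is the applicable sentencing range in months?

66-74 months

Base offense level for possession of contraband: 11.
S1 applies: 11 − 3 = 8.
S2 applies (level before this adjustment is 8 < 13, so +1): 8 + 1 = 9.
S3 applies: 9 + 2 = 11.
S4 applies: 11 + 3 = 14.
S5 applies: 14 + 1 = 15.
S6 does not apply.
S7 applies (level before this adjustment is 15 ≥ 9, so +3): 15 + 3 = 18.
Final offense level: 18.
Criminal history: 15 prior points → Category 4 (13+).
Level 18 falls in the 14-18 band.
Grid: Level 14-18 × Category 4 = 66-74 months.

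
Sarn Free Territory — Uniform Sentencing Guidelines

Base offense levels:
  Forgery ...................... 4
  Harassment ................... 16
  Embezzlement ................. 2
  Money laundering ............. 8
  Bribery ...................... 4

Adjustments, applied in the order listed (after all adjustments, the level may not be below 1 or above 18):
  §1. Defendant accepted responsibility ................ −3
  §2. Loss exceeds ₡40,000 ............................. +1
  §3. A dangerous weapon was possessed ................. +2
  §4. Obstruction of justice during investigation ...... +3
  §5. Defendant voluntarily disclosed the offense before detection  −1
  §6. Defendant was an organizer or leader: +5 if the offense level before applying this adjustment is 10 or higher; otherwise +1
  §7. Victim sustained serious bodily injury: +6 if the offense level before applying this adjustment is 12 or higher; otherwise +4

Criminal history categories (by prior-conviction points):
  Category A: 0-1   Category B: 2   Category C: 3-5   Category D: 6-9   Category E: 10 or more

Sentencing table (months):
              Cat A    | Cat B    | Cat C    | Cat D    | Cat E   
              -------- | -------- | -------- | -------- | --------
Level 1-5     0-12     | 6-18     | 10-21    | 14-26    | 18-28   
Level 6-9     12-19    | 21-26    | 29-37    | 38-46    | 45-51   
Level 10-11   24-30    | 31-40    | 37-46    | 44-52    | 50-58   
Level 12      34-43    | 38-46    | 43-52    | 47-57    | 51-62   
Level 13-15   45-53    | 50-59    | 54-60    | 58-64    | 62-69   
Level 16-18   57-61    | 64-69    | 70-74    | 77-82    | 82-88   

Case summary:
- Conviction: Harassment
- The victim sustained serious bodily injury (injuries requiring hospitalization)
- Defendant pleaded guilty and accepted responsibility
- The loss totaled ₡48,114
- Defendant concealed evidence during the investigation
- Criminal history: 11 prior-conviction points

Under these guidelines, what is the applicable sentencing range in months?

82-88 months

Base offense level for harassment: 16.
§1 applies: 16 − 3 = 13.
§2 applies: 13 + 1 = 14.
§4 applies: 14 + 3 = 17.
§7 applies (level before this adjustment is 17 ≥ 12, so +6): 17 + 6 = 23.
Level 23 exceeds the maximum of 18; capped at 18.
Final offense level: 18.
Criminal history: 11 prior points → Category E (10+).
Level 18 falls in the 16-18 band.
Grid: Level 16-18 × Category E = 82-88 months.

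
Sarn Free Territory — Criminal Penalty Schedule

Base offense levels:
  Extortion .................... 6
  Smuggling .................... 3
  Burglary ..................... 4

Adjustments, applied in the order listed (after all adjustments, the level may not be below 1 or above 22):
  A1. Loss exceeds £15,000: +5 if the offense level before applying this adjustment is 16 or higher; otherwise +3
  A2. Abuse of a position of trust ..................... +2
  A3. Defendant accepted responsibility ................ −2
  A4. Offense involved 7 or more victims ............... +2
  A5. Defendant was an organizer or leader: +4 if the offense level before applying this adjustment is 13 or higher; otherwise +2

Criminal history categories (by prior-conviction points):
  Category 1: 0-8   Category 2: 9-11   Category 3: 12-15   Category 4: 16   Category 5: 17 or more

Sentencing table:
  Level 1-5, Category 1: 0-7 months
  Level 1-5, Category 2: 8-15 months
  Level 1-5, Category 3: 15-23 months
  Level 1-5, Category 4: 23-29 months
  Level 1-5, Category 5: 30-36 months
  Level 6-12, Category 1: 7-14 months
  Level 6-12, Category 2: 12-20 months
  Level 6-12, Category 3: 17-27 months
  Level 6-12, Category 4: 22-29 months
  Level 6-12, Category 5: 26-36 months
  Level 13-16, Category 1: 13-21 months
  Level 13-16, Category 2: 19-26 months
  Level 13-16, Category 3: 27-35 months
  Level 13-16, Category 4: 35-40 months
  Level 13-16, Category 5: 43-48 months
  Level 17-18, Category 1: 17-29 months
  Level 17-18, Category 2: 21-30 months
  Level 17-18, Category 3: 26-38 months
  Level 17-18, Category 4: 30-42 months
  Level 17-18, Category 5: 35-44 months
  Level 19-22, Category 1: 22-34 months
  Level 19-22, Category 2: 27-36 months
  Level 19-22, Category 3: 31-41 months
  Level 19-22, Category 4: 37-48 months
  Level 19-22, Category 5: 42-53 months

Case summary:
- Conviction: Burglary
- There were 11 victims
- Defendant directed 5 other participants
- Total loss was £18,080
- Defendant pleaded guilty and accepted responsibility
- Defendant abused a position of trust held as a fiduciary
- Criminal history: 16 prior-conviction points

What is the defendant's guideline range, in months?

22-29 months

Base offense level for burglary: 4.
A1 applies (level before this adjustment is 4 < 16, so +3): 4 + 3 = 7.
A2 applies: 7 + 2 = 9.
A3 applies: 9 − 2 = 7.
A4 applies: 7 + 2 = 9.
A5 applies (level before this adjustment is 9 < 13, so +2): 9 + 2 = 11.
Final offense level: 11.
Criminal history: 16 prior points → Category 4 (16).
Level 11 falls in the 6-12 band.
Grid: Level 6-12 × Category 4 = 22-29 months.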